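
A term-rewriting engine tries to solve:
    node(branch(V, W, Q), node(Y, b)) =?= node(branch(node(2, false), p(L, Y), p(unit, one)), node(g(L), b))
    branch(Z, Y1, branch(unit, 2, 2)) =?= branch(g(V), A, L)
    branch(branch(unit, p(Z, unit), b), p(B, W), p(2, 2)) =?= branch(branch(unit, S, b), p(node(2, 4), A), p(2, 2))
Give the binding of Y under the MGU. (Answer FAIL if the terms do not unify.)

g(branch(unit, 2, 2))

Decompose node/2: branch(V, W, Q) =?= branch(node(2, false), p(L, Y), p(unit, one)),  node(Y, b) =?= node(g(L), b).
Decompose branch/3: V =?= node(2, false),  W =?= p(L, Y),  Q =?= p(unit, one).
Bind V := node(2, false); substituting into the one remaining equation that mentions V gives: branch(Z, Y1, branch(unit, 2, 2)) =?= branch(g(node(2, false)), A, L).
Bind W := p(L, Y); substituting into the one remaining equation that mentions W gives: branch(branch(unit, p(Z, unit), b), p(B, p(L, Y)), p(2, 2)) =?= branch(branch(unit, S, b), p(node(2, 4), A), p(2, 2)).
Bind Q := p(unit, one); no other remaining equation mentions Q.
Decompose node/2: Y =?= g(L),  b =?= b.
Bind Y := g(L); substituting into the one remaining equation that mentions Y gives: branch(branch(unit, p(Z, unit), b), p(B, p(L, g(L))), p(2, 2)) =?= branch(branch(unit, S, b), p(node(2, 4), A), p(2, 2)). Substituting into the earlier binding gives W := p(L, g(L)).
Delete trivial equation b =?= b.
Decompose branch/3: Z =?= g(node(2, false)),  Y1 =?= A,  branch(unit, 2, 2) =?= L.
Bind Z := g(node(2, false)); substituting into the one remaining equation that mentions Z gives: branch(branch(unit, p(g(node(2, false)), unit), b), p(B, p(L, g(L))), p(2, 2)) =?= branch(branch(unit, S, b), p(node(2, 4), A), p(2, 2)).
Bind Y1 := A; no other remaining equation mentions Y1.
Bind L := branch(unit, 2, 2); substituting into the remaining equation gives: branch(branch(unit, p(g(node(2, false)), unit), b), p(B, p(branch(unit, 2, 2), g(branch(unit, 2, 2)))), p(2, 2)) =?= branch(branch(unit, S, b), p(node(2, 4), A), p(2, 2)). Substituting into the earlier bindings gives W := p(branch(unit, 2, 2), g(branch(unit, 2, 2))), Y := g(branch(unit, 2, 2)).
Decompose branch/3: branch(unit, p(g(node(2, false)), unit), b) =?= branch(unit, S, b),  p(B, p(branch(unit, 2, 2), g(branch(unit, 2, 2)))) =?= p(node(2, 4), A),  p(2, 2) =?= p(2, 2).
Decompose branch/3: unit =?= unit,  p(g(node(2, false)), unit) =?= S,  b =?= b.
Delete trivial equation unit =?= unit.
Bind S := p(g(node(2, false)), unit); no other remaining equation mentions S.
Delete trivial equation b =?= b.
Decompose p/2: B =?= node(2, 4),  p(branch(unit, 2, 2), g(branch(unit, 2, 2))) =?= A.
Bind B := node(2, 4); no other remaining equation mentions B.
Bind A := p(branch(unit, 2, 2), g(branch(unit, 2, 2))); no other remaining equation mentions A. Substituting into the earlier binding gives Y1 := p(branch(unit, 2, 2), g(branch(unit, 2, 2))).
Delete trivial equation p(2, 2) =?= p(2, 2).
MGU = { V -> node(2, false), W -> p(branch(unit, 2, 2), g(branch(unit, 2, 2))), Q -> p(unit, one), Y -> g(branch(unit, 2, 2)), Z -> g(node(2, false)), Y1 -> p(branch(unit, 2, 2), g(branch(unit, 2, 2))), L -> branch(unit, 2, 2), S -> p(g(node(2, false)), unit), B -> node(2, 4), A -> p(branch(unit, 2, 2), g(branch(unit, 2, 2))) }, so Y -> g(branch(unit, 2, 2)).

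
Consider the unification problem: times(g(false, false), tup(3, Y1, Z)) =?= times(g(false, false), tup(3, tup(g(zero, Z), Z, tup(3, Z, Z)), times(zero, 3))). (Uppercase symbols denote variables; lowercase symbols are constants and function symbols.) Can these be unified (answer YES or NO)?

Decompose times/2: g(false, false) =?= g(false, false),  tup(3, Y1, Z) =?= tup(3, tup(g(zero, Z), Z, tup(3, Z, Z)), times(zero, 3)).
Delete trivial equation g(false, false) =?= g(false, false).
Decompose tup/3: 3 =?= 3,  Y1 =?= tup(g(zero, Z), Z, tup(3, Z, Z)),  Z =?= times(zero, 3).
Delete trivial equation 3 =?= 3.
Bind Y1 := tup(g(zero, Z), Z, tup(3, Z, Z)); no other remaining equation mentions Y1.
Bind Z := times(zero, 3). Substituting into the earlier binding gives Y1 := tup(g(zero, times(zero, 3)), times(zero, 3), tup(3, times(zero, 3), times(zero, 3))).
No equations remain and no clash or occurs-check failure arose, so a unifier exists.

YES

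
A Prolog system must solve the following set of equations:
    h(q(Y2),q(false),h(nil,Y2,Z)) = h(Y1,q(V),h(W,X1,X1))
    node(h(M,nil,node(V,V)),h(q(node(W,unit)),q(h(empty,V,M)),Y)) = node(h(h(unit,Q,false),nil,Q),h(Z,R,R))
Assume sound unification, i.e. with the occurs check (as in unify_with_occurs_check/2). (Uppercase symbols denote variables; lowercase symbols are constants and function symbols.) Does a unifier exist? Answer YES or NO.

YES

Decompose h/3: q(Y2) = Y1,  q(false) = q(V),  h(nil,Y2,Z) = h(W,X1,X1).
Bind Y1 := q(Y2); no other remaining equation mentions Y1.
Decompose q/1: false = V.
Bind V := false; substituting into the one remaining equation that mentions V gives: node(h(M,nil,node(false,false)),h(q(node(W,unit)),q(h(empty,false,M)),Y)) = node(h(h(unit,Q,false),nil,Q),h(Z,R,R)).
Decompose h/3: nil = W,  Y2 = X1,  Z = X1.
Bind W := nil; substituting into the one remaining equation that mentions W gives: node(h(M,nil,node(false,false)),h(q(node(nil,unit)),q(h(empty,false,M)),Y)) = node(h(h(unit,Q,false),nil,Q),h(Z,R,R)).
Bind Y2 := X1; no other remaining equation mentions Y2. Substituting into the earlier binding gives Y1 := q(X1).
Bind Z := X1; substituting into the remaining equation gives: node(h(M,nil,node(false,false)),h(q(node(nil,unit)),q(h(empty,false,M)),Y)) = node(h(h(unit,Q,false),nil,Q),h(X1,R,R)).
Decompose node/2: h(M,nil,node(false,false)) = h(h(unit,Q,false),nil,Q),  h(q(node(nil,unit)),q(h(empty,false,M)),Y) = h(X1,R,R).
Decompose h/3: M = h(unit,Q,false),  nil = nil,  node(false,false) = Q.
Bind M := h(unit,Q,false); substituting into the one remaining equation that mentions M gives: h(q(node(nil,unit)),q(h(empty,false,h(unit,Q,false))),Y) = h(X1,R,R).
Delete trivial equation nil = nil.
Bind Q := node(false,false); substituting into the remaining equation gives: h(q(node(nil,unit)),q(h(empty,false,h(unit,node(false,false),false))),Y) = h(X1,R,R). Substituting into the earlier binding gives M := h(unit,node(false,false),false).
Decompose h/3: q(node(nil,unit)) = X1,  q(h(empty,false,h(unit,node(false,false),false))) = R,  Y = R.
Bind X1 := q(node(nil,unit)); no other remaining equation mentions X1. Substituting into the earlier bindings gives Y1 := q(q(node(nil,unit))), Y2 := q(node(nil,unit)), Z := q(node(nil,unit)).
Bind R := q(h(empty,false,h(unit,node(false,false),false))); substituting into the remaining equation gives: Y = q(h(empty,false,h(unit,node(false,false),false))).
Bind Y := q(h(empty,false,h(unit,node(false,false),false))).
No equations remain and no clash or occurs-check failure arose, so a unifier exists.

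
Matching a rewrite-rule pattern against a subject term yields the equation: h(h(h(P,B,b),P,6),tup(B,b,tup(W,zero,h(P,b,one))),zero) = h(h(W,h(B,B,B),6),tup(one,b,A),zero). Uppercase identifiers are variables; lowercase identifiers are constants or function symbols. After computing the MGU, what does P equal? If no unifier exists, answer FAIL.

h(one,one,one)

Decompose h/3: h(h(P,B,b),P,6) = h(W,h(B,B,B),6),  tup(B,b,tup(W,zero,h(P,b,one))) = tup(one,b,A),  zero = zero.
Decompose h/3: h(P,B,b) = W,  P = h(B,B,B),  6 = 6.
Bind W := h(P,B,b); substituting into the one remaining equation that mentions W gives: tup(B,b,tup(h(P,B,b),zero,h(P,b,one))) = tup(one,b,A).
Bind P := h(B,B,B); substituting into the one remaining equation that mentions P gives: tup(B,b,tup(h(h(B,B,B),B,b),zero,h(h(B,B,B),b,one))) = tup(one,b,A). Substituting into the earlier binding gives W := h(h(B,B,B),B,b).
Delete trivial equation 6 = 6.
Decompose tup/3: B = one,  b = b,  tup(h(h(B,B,B),B,b),zero,h(h(B,B,B),b,one)) = A.
Bind B := one; substituting into the one remaining equation that mentions B gives: tup(h(h(one,one,one),one,b),zero,h(h(one,one,one),b,one)) = A. Substituting into the earlier bindings gives W := h(h(one,one,one),one,b), P := h(one,one,one).
Delete trivial equation b = b.
Bind A := tup(h(h(one,one,one),one,b),zero,h(h(one,one,one),b,one)); no other remaining equation mentions A.
Delete trivial equation zero = zero.
MGU = { W ↦ h(h(one,one,one),one,b), P ↦ h(one,one,one), B ↦ one, A ↦ tup(h(h(one,one,one),one,b),zero,h(h(one,one,one),b,one)) }, so P ↦ h(one,one,one).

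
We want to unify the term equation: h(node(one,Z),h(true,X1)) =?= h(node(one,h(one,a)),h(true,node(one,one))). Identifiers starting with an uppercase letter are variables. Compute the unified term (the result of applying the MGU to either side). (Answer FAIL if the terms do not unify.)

h(node(one,h(one,a)),h(true,node(one,one)))

Decompose h/2: node(one,Z) =?= node(one,h(one,a)),  h(true,X1) =?= h(true,node(one,one)).
Decompose node/2: one =?= one,  Z =?= h(one,a).
Delete trivial equation one =?= one.
Bind Z := h(one,a); no other remaining equation mentions Z.
Decompose h/2: true =?= true,  X1 =?= node(one,one).
Delete trivial equation true =?= true.
Bind X1 := node(one,one).
Applying the MGU to either side gives h(node(one,h(one,a)),h(true,node(one,one))).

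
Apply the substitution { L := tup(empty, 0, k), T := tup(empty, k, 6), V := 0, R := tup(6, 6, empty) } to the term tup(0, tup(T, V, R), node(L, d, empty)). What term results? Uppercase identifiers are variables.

tup(0, tup(tup(empty, k, 6), 0, tup(6, 6, empty)), node(tup(empty, 0, k), d, empty))

Replace each occurrence of L with tup(empty, 0, k).
Replace each occurrence of T with tup(empty, k, 6).
Replace each occurrence of V with 0.
Replace each occurrence of R with tup(6, 6, empty).
Result: tup(0, tup(tup(empty, k, 6), 0, tup(6, 6, empty)), node(tup(empty, 0, k), d, empty)).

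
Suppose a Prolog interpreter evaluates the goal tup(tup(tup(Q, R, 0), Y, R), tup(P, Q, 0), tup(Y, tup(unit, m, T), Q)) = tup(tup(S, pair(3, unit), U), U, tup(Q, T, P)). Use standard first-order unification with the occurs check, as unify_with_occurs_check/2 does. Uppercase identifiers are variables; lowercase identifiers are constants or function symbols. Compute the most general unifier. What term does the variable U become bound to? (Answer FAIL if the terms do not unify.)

FAIL

Decompose tup/3: tup(tup(Q, R, 0), Y, R) = tup(S, pair(3, unit), U),  tup(P, Q, 0) = U,  tup(Y, tup(unit, m, T), Q) = tup(Q, T, P).
Decompose tup/3: tup(Q, R, 0) = S,  Y = pair(3, unit),  R = U.
Bind S := tup(Q, R, 0); no other remaining equation mentions S.
Bind Y := pair(3, unit); substituting into the one remaining equation that mentions Y gives: tup(pair(3, unit), tup(unit, m, T), Q) = tup(Q, T, P).
Bind R := U; no other remaining equation mentions R. Substituting into the earlier binding gives S := tup(Q, U, 0).
Bind U := tup(P, Q, 0); no other remaining equation mentions U. Substituting into the earlier bindings gives S := tup(Q, tup(P, Q, 0), 0), R := tup(P, Q, 0).
Decompose tup/3: pair(3, unit) = Q,  tup(unit, m, T) = T,  Q = P.
Bind Q := pair(3, unit); substituting into the one remaining equation that mentions Q gives: pair(3, unit) = P. Substituting into the earlier bindings gives S := tup(pair(3, unit), tup(P, pair(3, unit), 0), 0), R := tup(P, pair(3, unit), 0), U := tup(P, pair(3, unit), 0).
Occurs check fails: T occurs in tup(unit, m, T); the equation T = tup(unit, m, T) has no finite solution.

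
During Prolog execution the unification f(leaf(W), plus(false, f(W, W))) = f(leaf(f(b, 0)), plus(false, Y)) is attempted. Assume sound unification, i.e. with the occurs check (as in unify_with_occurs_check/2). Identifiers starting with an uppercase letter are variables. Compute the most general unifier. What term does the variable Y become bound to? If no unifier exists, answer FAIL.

f(f(b, 0), f(b, 0))

Decompose f/2: leaf(W) = leaf(f(b, 0)),  plus(false, f(W, W)) = plus(false, Y).
Decompose leaf/1: W = f(b, 0).
Bind W := f(b, 0); substituting into the remaining equation gives: plus(false, f(f(b, 0), f(b, 0))) = plus(false, Y).
Decompose plus/2: false = false,  f(f(b, 0), f(b, 0)) = Y.
Delete trivial equation false = false.
Bind Y := f(f(b, 0), f(b, 0)).
MGU = { W -> f(b, 0), Y -> f(f(b, 0), f(b, 0)) }, so Y -> f(f(b, 0), f(b, 0)).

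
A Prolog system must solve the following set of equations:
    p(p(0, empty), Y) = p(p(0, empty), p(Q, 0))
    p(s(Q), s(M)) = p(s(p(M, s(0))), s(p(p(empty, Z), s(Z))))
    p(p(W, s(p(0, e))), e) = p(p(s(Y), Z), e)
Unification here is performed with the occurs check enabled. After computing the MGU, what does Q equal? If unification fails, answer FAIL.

Decompose p/2: p(0, empty) = p(0, empty),  Y = p(Q, 0).
Delete trivial equation p(0, empty) = p(0, empty).
Bind Y := p(Q, 0); substituting into the one remaining equation that mentions Y gives: p(p(W, s(p(0, e))), e) = p(p(s(p(Q, 0)), Z), e).
Decompose p/2: s(Q) = s(p(M, s(0))),  s(M) = s(p(p(empty, Z), s(Z))).
Decompose s/1: Q = p(M, s(0)).
Bind Q := p(M, s(0)); substituting into the one remaining equation that mentions Q gives: p(p(W, s(p(0, e))), e) = p(p(s(p(p(M, s(0)), 0)), Z), e). Substituting into the earlier binding gives Y := p(p(M, s(0)), 0).
Decompose s/1: M = p(p(empty, Z), s(Z)).
Bind M := p(p(empty, Z), s(Z)); substituting into the remaining equation gives: p(p(W, s(p(0, e))), e) = p(p(s(p(p(p(p(empty, Z), s(Z)), s(0)), 0)), Z), e). Substituting into the earlier bindings gives Y := p(p(p(p(empty, Z), s(Z)), s(0)), 0), Q := p(p(p(empty, Z), s(Z)), s(0)).
Decompose p/2: p(W, s(p(0, e))) = p(s(p(p(p(p(empty, Z), s(Z)), s(0)), 0)), Z),  e = e.
Decompose p/2: W = s(p(p(p(p(empty, Z), s(Z)), s(0)), 0)),  s(p(0, e)) = Z.
Bind W := s(p(p(p(p(empty, Z), s(Z)), s(0)), 0)); no other remaining equation mentions W.
Bind Z := s(p(0, e)); no other remaining equation mentions Z. Substituting into the earlier bindings gives Y := p(p(p(p(empty, s(p(0, e))), s(s(p(0, e)))), s(0)), 0), Q := p(p(p(empty, s(p(0, e))), s(s(p(0, e)))), s(0)), M := p(p(empty, s(p(0, e))), s(s(p(0, e)))), W := s(p(p(p(p(empty, s(p(0, e))), s(s(p(0, e)))), s(0)), 0)).
Delete trivial equation e = e.
MGU = { Y = p(p(p(p(empty, s(p(0, e))), s(s(p(0, e)))), s(0)), 0), Q = p(p(p(empty, s(p(0, e))), s(s(p(0, e)))), s(0)), M = p(p(empty, s(p(0, e))), s(s(p(0, e)))), W = s(p(p(p(p(empty, s(p(0, e))), s(s(p(0, e)))), s(0)), 0)), Z = s(p(0, e)) }, so Q = p(p(p(empty, s(p(0, e))), s(s(p(0, e)))), s(0)).

p(p(p(empty, s(p(0, e))), s(s(p(0, e)))), s(0))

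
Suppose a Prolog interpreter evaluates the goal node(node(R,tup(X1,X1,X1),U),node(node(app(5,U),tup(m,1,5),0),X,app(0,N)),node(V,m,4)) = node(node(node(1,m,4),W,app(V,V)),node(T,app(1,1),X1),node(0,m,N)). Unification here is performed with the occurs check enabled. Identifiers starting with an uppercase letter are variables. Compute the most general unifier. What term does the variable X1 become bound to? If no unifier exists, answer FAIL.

app(0,4)

Decompose node/3: node(R,tup(X1,X1,X1),U) = node(node(1,m,4),W,app(V,V)),  node(node(app(5,U),tup(m,1,5),0),X,app(0,N)) = node(T,app(1,1),X1),  node(V,m,4) = node(0,m,N).
Decompose node/3: R = node(1,m,4),  tup(X1,X1,X1) = W,  U = app(V,V).
Bind R := node(1,m,4); no other remaining equation mentions R.
Bind W := tup(X1,X1,X1); no other remaining equation mentions W.
Bind U := app(V,V); substituting into the one remaining equation that mentions U gives: node(node(app(5,app(V,V)),tup(m,1,5),0),X,app(0,N)) = node(T,app(1,1),X1).
Decompose node/3: node(app(5,app(V,V)),tup(m,1,5),0) = T,  X = app(1,1),  app(0,N) = X1.
Bind T := node(app(5,app(V,V)),tup(m,1,5),0); no other remaining equation mentions T.
Bind X := app(1,1); no other remaining equation mentions X.
Bind X1 := app(0,N); no other remaining equation mentions X1. Substituting into the earlier binding gives W := tup(app(0,N),app(0,N),app(0,N)).
Decompose node/3: V = 0,  m = m,  4 = N.
Bind V := 0; no other remaining equation mentions V. Substituting into the earlier bindings gives U := app(0,0), T := node(app(5,app(0,0)),tup(m,1,5),0).
Delete trivial equation m = m.
Bind N := 4. Substituting into the earlier bindings gives W := tup(app(0,4),app(0,4),app(0,4)), X1 := app(0,4).
MGU = { R -> node(1,m,4), W -> tup(app(0,4),app(0,4),app(0,4)), U -> app(0,0), T -> node(app(5,app(0,0)),tup(m,1,5),0), X -> app(1,1), X1 -> app(0,4), V -> 0, N -> 4 }, so X1 -> app(0,4).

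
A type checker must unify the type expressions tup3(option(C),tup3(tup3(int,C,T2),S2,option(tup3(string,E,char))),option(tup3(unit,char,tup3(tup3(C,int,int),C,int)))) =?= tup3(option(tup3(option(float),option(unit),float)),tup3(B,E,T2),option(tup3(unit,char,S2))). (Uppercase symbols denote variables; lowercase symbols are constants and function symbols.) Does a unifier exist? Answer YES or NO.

YES

Decompose tup3/3: option(C) =?= option(tup3(option(float),option(unit),float)),  tup3(tup3(int,C,T2),S2,option(tup3(string,E,char))) =?= tup3(B,E,T2),  option(tup3(unit,char,tup3(tup3(C,int,int),C,int))) =?= option(tup3(unit,char,S2)).
Decompose option/1: C =?= tup3(option(float),option(unit),float).
Bind C := tup3(option(float),option(unit),float); substituting into the remaining equations gives: tup3(tup3(int,tup3(option(float),option(unit),float),T2),S2,option(tup3(string,E,char))) =?= tup3(B,E,T2),  option(tup3(unit,char,tup3(tup3(tup3(option(float),option(unit),float),int,int),tup3(option(float),option(unit),float),int))) =?= option(tup3(unit,char,S2)).
Decompose tup3/3: tup3(int,tup3(option(float),option(unit),float),T2) =?= B,  S2 =?= E,  option(tup3(string,E,char)) =?= T2.
Bind B := tup3(int,tup3(option(float),option(unit),float),T2); no other remaining equation mentions B.
Bind S2 := E; substituting into the one remaining equation that mentions S2 gives: option(tup3(unit,char,tup3(tup3(tup3(option(float),option(unit),float),int,int),tup3(option(float),option(unit),float),int))) =?= option(tup3(unit,char,E)).
Bind T2 := option(tup3(string,E,char)); no other remaining equation mentions T2. Substituting into the earlier binding gives B := tup3(int,tup3(option(float),option(unit),float),option(tup3(string,E,char))).
Decompose option/1: tup3(unit,char,tup3(tup3(tup3(option(float),option(unit),float),int,int),tup3(option(float),option(unit),float),int)) =?= tup3(unit,char,E).
Decompose tup3/3: unit =?= unit,  char =?= char,  tup3(tup3(tup3(option(float),option(unit),float),int,int),tup3(option(float),option(unit),float),int) =?= E.
Delete trivial equation unit =?= unit.
Delete trivial equation char =?= char.
Bind E := tup3(tup3(tup3(option(float),option(unit),float),int,int),tup3(option(float),option(unit),float),int). Substituting into the earlier bindings gives B := tup3(int,tup3(option(float),option(unit),float),option(tup3(string,tup3(tup3(tup3(option(float),option(unit),float),int,int),tup3(option(float),option(unit),float),int),char))), S2 := tup3(tup3(tup3(option(float),option(unit),float),int,int),tup3(option(float),option(unit),float),int), T2 := option(tup3(string,tup3(tup3(tup3(option(float),option(unit),float),int,int),tup3(option(float),option(unit),float),int),char)).
No equations remain and no clash or occurs-check failure arose, so a unifier exists.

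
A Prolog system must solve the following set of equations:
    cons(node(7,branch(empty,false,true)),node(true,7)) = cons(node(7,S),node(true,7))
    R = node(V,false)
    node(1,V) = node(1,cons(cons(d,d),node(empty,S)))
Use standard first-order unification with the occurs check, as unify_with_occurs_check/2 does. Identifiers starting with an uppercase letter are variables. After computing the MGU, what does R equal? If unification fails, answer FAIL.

node(cons(cons(d,d),node(empty,branch(empty,false,true))),false)

Decompose cons/2: node(7,branch(empty,false,true)) = node(7,S),  node(true,7) = node(true,7).
Decompose node/2: 7 = 7,  branch(empty,false,true) = S.
Delete trivial equation 7 = 7.
Bind S := branch(empty,false,true); substituting into the one remaining equation that mentions S gives: node(1,V) = node(1,cons(cons(d,d),node(empty,branch(empty,false,true)))).
Delete trivial equation node(true,7) = node(true,7).
Bind R := node(V,false); no other remaining equation mentions R.
Decompose node/2: 1 = 1,  V = cons(cons(d,d),node(empty,branch(empty,false,true))).
Delete trivial equation 1 = 1.
Bind V := cons(cons(d,d),node(empty,branch(empty,false,true))). Substituting into the earlier binding gives R := node(cons(cons(d,d),node(empty,branch(empty,false,true))),false).
MGU = { S = branch(empty,false,true), R = node(cons(cons(d,d),node(empty,branch(empty,false,true))),false), V = cons(cons(d,d),node(empty,branch(empty,false,true))) }, so R = node(cons(cons(d,d),node(empty,branch(empty,false,true))),false).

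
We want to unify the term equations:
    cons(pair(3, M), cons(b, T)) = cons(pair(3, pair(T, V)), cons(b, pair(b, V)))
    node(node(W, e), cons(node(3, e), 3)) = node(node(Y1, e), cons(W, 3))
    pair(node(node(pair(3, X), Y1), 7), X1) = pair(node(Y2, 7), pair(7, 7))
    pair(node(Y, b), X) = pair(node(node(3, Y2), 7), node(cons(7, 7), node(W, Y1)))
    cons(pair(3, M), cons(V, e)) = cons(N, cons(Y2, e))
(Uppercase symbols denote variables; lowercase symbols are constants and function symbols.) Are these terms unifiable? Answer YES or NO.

Decompose cons/2: pair(3, M) = pair(3, pair(T, V)),  cons(b, T) = cons(b, pair(b, V)).
Decompose pair/2: 3 = 3,  M = pair(T, V).
Delete trivial equation 3 = 3.
Bind M := pair(T, V); substituting into the one remaining equation that mentions M gives: cons(pair(3, pair(T, V)), cons(V, e)) = cons(N, cons(Y2, e)).
Decompose cons/2: b = b,  T = pair(b, V).
Delete trivial equation b = b.
Bind T := pair(b, V); substituting into the one remaining equation that mentions T gives: cons(pair(3, pair(pair(b, V), V)), cons(V, e)) = cons(N, cons(Y2, e)). Substituting into the earlier binding gives M := pair(pair(b, V), V).
Decompose node/2: node(W, e) = node(Y1, e),  cons(node(3, e), 3) = cons(W, 3).
Decompose node/2: W = Y1,  e = e.
Bind W := Y1; substituting into the 2 remaining equations that mention W gives: cons(node(3, e), 3) = cons(Y1, 3),  pair(node(Y, b), X) = pair(node(node(3, Y2), 7), node(cons(7, 7), node(Y1, Y1))).
Delete trivial equation e = e.
Decompose cons/2: node(3, e) = Y1,  3 = 3.
Bind Y1 := node(3, e); substituting into the 2 remaining equations that mention Y1 gives: pair(node(node(pair(3, X), node(3, e)), 7), X1) = pair(node(Y2, 7), pair(7, 7)),  pair(node(Y, b), X) = pair(node(node(3, Y2), 7), node(cons(7, 7), node(node(3, e), node(3, e)))). Substituting into the earlier binding gives W := node(3, e).
Delete trivial equation 3 = 3.
Decompose pair/2: node(node(pair(3, X), node(3, e)), 7) = node(Y2, 7),  X1 = pair(7, 7).
Decompose node/2: node(pair(3, X), node(3, e)) = Y2,  7 = 7.
Bind Y2 := node(pair(3, X), node(3, e)); substituting into the 2 remaining equations that mention Y2 gives: pair(node(Y, b), X) = pair(node(node(3, node(pair(3, X), node(3, e))), 7), node(cons(7, 7), node(node(3, e), node(3, e)))),  cons(pair(3, pair(pair(b, V), V)), cons(V, e)) = cons(N, cons(node(pair(3, X), node(3, e)), e)).
Delete trivial equation 7 = 7.
Bind X1 := pair(7, 7); no other remaining equation mentions X1.
Decompose pair/2: node(Y, b) = node(node(3, node(pair(3, X), node(3, e))), 7),  X = node(cons(7, 7), node(node(3, e), node(3, e))).
Decompose node/2: Y = node(3, node(pair(3, X), node(3, e))),  b = 7.
Bind Y := node(3, node(pair(3, X), node(3, e))); no other remaining equation mentions Y.
Clash: constants b and 7 differ; no unifier exists.

NO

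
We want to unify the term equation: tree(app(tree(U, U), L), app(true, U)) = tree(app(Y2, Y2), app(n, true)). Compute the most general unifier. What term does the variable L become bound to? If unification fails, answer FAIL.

FAIL

Decompose tree/2: app(tree(U, U), L) = app(Y2, Y2),  app(true, U) = app(n, true).
Decompose app/2: tree(U, U) = Y2,  L = Y2.
Bind Y2 := tree(U, U); substituting into the one remaining equation that mentions Y2 gives: L = tree(U, U).
Bind L := tree(U, U); no other remaining equation mentions L.
Decompose app/2: true = n,  U = true.
Clash: constants true and n differ; no unifier exists.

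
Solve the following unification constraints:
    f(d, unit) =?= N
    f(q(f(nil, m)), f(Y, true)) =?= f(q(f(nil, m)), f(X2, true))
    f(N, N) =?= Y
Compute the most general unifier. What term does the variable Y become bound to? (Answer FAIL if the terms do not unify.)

f(f(d, unit), f(d, unit))

Bind N := f(d, unit); substituting into the one remaining equation that mentions N gives: f(f(d, unit), f(d, unit)) =?= Y.
Decompose f/2: q(f(nil, m)) =?= q(f(nil, m)),  f(Y, true) =?= f(X2, true).
Delete trivial equation q(f(nil, m)) =?= q(f(nil, m)).
Decompose f/2: Y =?= X2,  true =?= true.
Bind Y := X2; substituting into the one remaining equation that mentions Y gives: f(f(d, unit), f(d, unit)) =?= X2.
Delete trivial equation true =?= true.
Bind X2 := f(f(d, unit), f(d, unit)). Substituting into the earlier binding gives Y := f(f(d, unit), f(d, unit)).
MGU = { N -> f(d, unit), Y -> f(f(d, unit), f(d, unit)), X2 -> f(f(d, unit), f(d, unit)) }, so Y -> f(f(d, unit), f(d, unit)).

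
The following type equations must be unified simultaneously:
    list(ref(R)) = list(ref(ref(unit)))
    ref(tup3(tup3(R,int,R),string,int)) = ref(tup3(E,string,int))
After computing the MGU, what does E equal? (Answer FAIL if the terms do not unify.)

Decompose list/1: ref(R) = ref(ref(unit)).
Decompose ref/1: R = ref(unit).
Bind R := ref(unit); substituting into the remaining equation gives: ref(tup3(tup3(ref(unit),int,ref(unit)),string,int)) = ref(tup3(E,string,int)).
Decompose ref/1: tup3(tup3(ref(unit),int,ref(unit)),string,int) = tup3(E,string,int).
Decompose tup3/3: tup3(ref(unit),int,ref(unit)) = E,  string = string,  int = int.
Bind E := tup3(ref(unit),int,ref(unit)); no other remaining equation mentions E.
Delete trivial equation string = string.
Delete trivial equation int = int.
MGU = { R -> ref(unit), E -> tup3(ref(unit),int,ref(unit)) }, so E -> tup3(ref(unit),int,ref(unit)).

tup3(ref(unit),int,ref(unit))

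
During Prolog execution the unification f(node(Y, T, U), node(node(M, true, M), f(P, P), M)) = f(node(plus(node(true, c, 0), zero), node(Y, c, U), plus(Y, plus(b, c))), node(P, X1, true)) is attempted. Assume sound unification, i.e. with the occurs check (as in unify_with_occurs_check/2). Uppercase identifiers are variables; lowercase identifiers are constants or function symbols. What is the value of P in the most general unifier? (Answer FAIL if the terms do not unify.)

node(true, true, true)

Decompose f/2: node(Y, T, U) = node(plus(node(true, c, 0), zero), node(Y, c, U), plus(Y, plus(b, c))),  node(node(M, true, M), f(P, P), M) = node(P, X1, true).
Decompose node/3: Y = plus(node(true, c, 0), zero),  T = node(Y, c, U),  U = plus(Y, plus(b, c)).
Bind Y := plus(node(true, c, 0), zero); substituting into the 2 remaining equations that mention Y gives: T = node(plus(node(true, c, 0), zero), c, U),  U = plus(plus(node(true, c, 0), zero), plus(b, c)).
Bind T := node(plus(node(true, c, 0), zero), c, U); no other remaining equation mentions T.
Bind U := plus(plus(node(true, c, 0), zero), plus(b, c)); no other remaining equation mentions U. Substituting into the earlier binding gives T := node(plus(node(true, c, 0), zero), c, plus(plus(node(true, c, 0), zero), plus(b, c))).
Decompose node/3: node(M, true, M) = P,  f(P, P) = X1,  M = true.
Bind P := node(M, true, M); substituting into the one remaining equation that mentions P gives: f(node(M, true, M), node(M, true, M)) = X1.
Bind X1 := f(node(M, true, M), node(M, true, M)); no other remaining equation mentions X1.
Bind M := true. Substituting into the earlier bindings gives P := node(true, true, true), X1 := f(node(true, true, true), node(true, true, true)).
MGU = { Y -> plus(node(true, c, 0), zero), T -> node(plus(node(true, c, 0), zero), c, plus(plus(node(true, c, 0), zero), plus(b, c))), U -> plus(plus(node(true, c, 0), zero), plus(b, c)), P -> node(true, true, true), X1 -> f(node(true, true, true), node(true, true, true)), M -> true }, so P -> node(true, true, true).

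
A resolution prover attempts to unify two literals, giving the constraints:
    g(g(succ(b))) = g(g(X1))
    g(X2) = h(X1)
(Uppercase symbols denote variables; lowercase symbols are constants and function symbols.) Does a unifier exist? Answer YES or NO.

Decompose g/1: g(succ(b)) = g(X1).
Decompose g/1: succ(b) = X1.
Bind X1 := succ(b); substituting into the remaining equation gives: g(X2) = h(succ(b)).
Clash: head symbols differ (g/1 vs h/1); no unifier exists.

NO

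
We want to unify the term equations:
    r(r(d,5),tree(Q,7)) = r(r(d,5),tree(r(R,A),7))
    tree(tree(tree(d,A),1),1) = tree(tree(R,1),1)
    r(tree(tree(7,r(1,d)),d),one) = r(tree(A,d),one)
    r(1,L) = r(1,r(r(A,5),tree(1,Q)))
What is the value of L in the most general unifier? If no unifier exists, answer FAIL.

r(r(tree(7,r(1,d)),5),tree(1,r(tree(d,tree(7,r(1,d))),tree(7,r(1,d)))))

Decompose r/2: r(d,5) = r(d,5),  tree(Q,7) = tree(r(R,A),7).
Delete trivial equation r(d,5) = r(d,5).
Decompose tree/2: Q = r(R,A),  7 = 7.
Bind Q := r(R,A); substituting into the one remaining equation that mentions Q gives: r(1,L) = r(1,r(r(A,5),tree(1,r(R,A)))).
Delete trivial equation 7 = 7.
Decompose tree/2: tree(tree(d,A),1) = tree(R,1),  1 = 1.
Decompose tree/2: tree(d,A) = R,  1 = 1.
Bind R := tree(d,A); substituting into the one remaining equation that mentions R gives: r(1,L) = r(1,r(r(A,5),tree(1,r(tree(d,A),A)))). Substituting into the earlier binding gives Q := r(tree(d,A),A).
Delete trivial equation 1 = 1.
Delete trivial equation 1 = 1.
Decompose r/2: tree(tree(7,r(1,d)),d) = tree(A,d),  one = one.
Decompose tree/2: tree(7,r(1,d)) = A,  d = d.
Bind A := tree(7,r(1,d)); substituting into the one remaining equation that mentions A gives: r(1,L) = r(1,r(r(tree(7,r(1,d)),5),tree(1,r(tree(d,tree(7,r(1,d))),tree(7,r(1,d)))))). Substituting into the earlier bindings gives Q := r(tree(d,tree(7,r(1,d))),tree(7,r(1,d))), R := tree(d,tree(7,r(1,d))).
Delete trivial equation d = d.
Delete trivial equation one = one.
Decompose r/2: 1 = 1,  L = r(r(tree(7,r(1,d)),5),tree(1,r(tree(d,tree(7,r(1,d))),tree(7,r(1,d))))).
Delete trivial equation 1 = 1.
Bind L := r(r(tree(7,r(1,d)),5),tree(1,r(tree(d,tree(7,r(1,d))),tree(7,r(1,d))))).
MGU = { Q ↦ r(tree(d,tree(7,r(1,d))),tree(7,r(1,d))), R ↦ tree(d,tree(7,r(1,d))), A ↦ tree(7,r(1,d)), L ↦ r(r(tree(7,r(1,d)),5),tree(1,r(tree(d,tree(7,r(1,d))),tree(7,r(1,d))))) }, so L ↦ r(r(tree(7,r(1,d)),5),tree(1,r(tree(d,tree(7,r(1,d))),tree(7,r(1,d))))).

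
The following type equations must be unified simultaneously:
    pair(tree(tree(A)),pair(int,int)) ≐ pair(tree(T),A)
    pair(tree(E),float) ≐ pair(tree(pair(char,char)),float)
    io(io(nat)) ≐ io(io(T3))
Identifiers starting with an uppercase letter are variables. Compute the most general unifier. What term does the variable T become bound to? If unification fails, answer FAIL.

Decompose pair/2: tree(tree(A)) ≐ tree(T),  pair(int,int) ≐ A.
Decompose tree/1: tree(A) ≐ T.
Bind T := tree(A); no other remaining equation mentions T.
Bind A := pair(int,int); no other remaining equation mentions A. Substituting into the earlier binding gives T := tree(pair(int,int)).
Decompose pair/2: tree(E) ≐ tree(pair(char,char)),  float ≐ float.
Decompose tree/1: E ≐ pair(char,char).
Bind E := pair(char,char); no other remaining equation mentions E.
Delete trivial equation float ≐ float.
Decompose io/1: io(nat) ≐ io(T3).
Decompose io/1: nat ≐ T3.
Bind T3 := nat.
MGU = { T -> tree(pair(int,int)), A -> pair(int,int), E -> pair(char,char), T3 -> nat }, so T -> tree(pair(int,int)).

tree(pair(int,int))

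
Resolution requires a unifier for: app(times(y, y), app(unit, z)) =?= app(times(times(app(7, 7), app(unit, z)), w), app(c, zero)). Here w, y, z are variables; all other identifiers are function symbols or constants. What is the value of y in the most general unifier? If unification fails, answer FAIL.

FAIL

Decompose app/2: times(y, y) =?= times(times(app(7, 7), app(unit, z)), w),  app(unit, z) =?= app(c, zero).
Decompose times/2: y =?= times(app(7, 7), app(unit, z)),  y =?= w.
Bind y := times(app(7, 7), app(unit, z)); substituting into the one remaining equation that mentions y gives: times(app(7, 7), app(unit, z)) =?= w.
Bind w := times(app(7, 7), app(unit, z)); no other remaining equation mentions w.
Decompose app/2: unit =?= c,  z =?= zero.
Clash: constants unit and c differ; no unifier exists.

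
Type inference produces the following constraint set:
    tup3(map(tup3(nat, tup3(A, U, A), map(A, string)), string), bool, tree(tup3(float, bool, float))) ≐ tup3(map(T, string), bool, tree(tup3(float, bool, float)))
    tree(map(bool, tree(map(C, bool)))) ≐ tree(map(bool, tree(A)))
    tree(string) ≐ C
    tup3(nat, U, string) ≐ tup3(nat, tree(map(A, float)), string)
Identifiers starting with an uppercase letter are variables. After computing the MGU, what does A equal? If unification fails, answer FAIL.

Decompose tup3/3: map(tup3(nat, tup3(A, U, A), map(A, string)), string) ≐ map(T, string),  bool ≐ bool,  tree(tup3(float, bool, float)) ≐ tree(tup3(float, bool, float)).
Decompose map/2: tup3(nat, tup3(A, U, A), map(A, string)) ≐ T,  string ≐ string.
Bind T := tup3(nat, tup3(A, U, A), map(A, string)); no other remaining equation mentions T.
Delete trivial equation string ≐ string.
Delete trivial equation bool ≐ bool.
Delete trivial equation tree(tup3(float, bool, float)) ≐ tree(tup3(float, bool, float)).
Decompose tree/1: map(bool, tree(map(C, bool))) ≐ map(bool, tree(A)).
Decompose map/2: bool ≐ bool,  tree(map(C, bool)) ≐ tree(A).
Delete trivial equation bool ≐ bool.
Decompose tree/1: map(C, bool) ≐ A.
Bind A := map(C, bool); substituting into the one remaining equation that mentions A gives: tup3(nat, U, string) ≐ tup3(nat, tree(map(map(C, bool), float)), string). Substituting into the earlier binding gives T := tup3(nat, tup3(map(C, bool), U, map(C, bool)), map(map(C, bool), string)).
Bind C := tree(string); substituting into the remaining equation gives: tup3(nat, U, string) ≐ tup3(nat, tree(map(map(tree(string), bool), float)), string). Substituting into the earlier bindings gives T := tup3(nat, tup3(map(tree(string), bool), U, map(tree(string), bool)), map(map(tree(string), bool), string)), A := map(tree(string), bool).
Decompose tup3/3: nat ≐ nat,  U ≐ tree(map(map(tree(string), bool), float)),  string ≐ string.
Delete trivial equation nat ≐ nat.
Bind U := tree(map(map(tree(string), bool), float)); no other remaining equation mentions U. Substituting into the earlier binding gives T := tup3(nat, tup3(map(tree(string), bool), tree(map(map(tree(string), bool), float)), map(tree(string), bool)), map(map(tree(string), bool), string)).
Delete trivial equation string ≐ string.
MGU = { T := tup3(nat, tup3(map(tree(string), bool), tree(map(map(tree(string), bool), float)), map(tree(string), bool)), map(map(tree(string), bool), string)), A := map(tree(string), bool), C := tree(string), U := tree(map(map(tree(string), bool), float)) }, so A := map(tree(string), bool).

map(tree(string), bool)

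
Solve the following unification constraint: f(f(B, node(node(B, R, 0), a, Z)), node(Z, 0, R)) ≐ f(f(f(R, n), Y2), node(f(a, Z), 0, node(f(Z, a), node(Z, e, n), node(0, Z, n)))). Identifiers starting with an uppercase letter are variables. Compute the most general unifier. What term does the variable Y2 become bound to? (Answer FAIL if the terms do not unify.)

FAIL

Decompose f/2: f(B, node(node(B, R, 0), a, Z)) ≐ f(f(R, n), Y2),  node(Z, 0, R) ≐ node(f(a, Z), 0, node(f(Z, a), node(Z, e, n), node(0, Z, n))).
Decompose f/2: B ≐ f(R, n),  node(node(B, R, 0), a, Z) ≐ Y2.
Bind B := f(R, n); substituting into the one remaining equation that mentions B gives: node(node(f(R, n), R, 0), a, Z) ≐ Y2.
Bind Y2 := node(node(f(R, n), R, 0), a, Z); no other remaining equation mentions Y2.
Decompose node/3: Z ≐ f(a, Z),  0 ≐ 0,  R ≐ node(f(Z, a), node(Z, e, n), node(0, Z, n)).
Occurs check fails: Z occurs in f(a, Z); the equation Z ≐ f(a, Z) has no finite solution.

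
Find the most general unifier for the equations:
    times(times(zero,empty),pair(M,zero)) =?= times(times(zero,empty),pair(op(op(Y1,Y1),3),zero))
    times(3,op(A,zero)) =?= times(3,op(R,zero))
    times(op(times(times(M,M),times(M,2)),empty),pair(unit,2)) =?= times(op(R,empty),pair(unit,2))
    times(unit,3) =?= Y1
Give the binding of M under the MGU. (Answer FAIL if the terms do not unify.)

Decompose times/2: times(zero,empty) =?= times(zero,empty),  pair(M,zero) =?= pair(op(op(Y1,Y1),3),zero).
Delete trivial equation times(zero,empty) =?= times(zero,empty).
Decompose pair/2: M =?= op(op(Y1,Y1),3),  zero =?= zero.
Bind M := op(op(Y1,Y1),3); substituting into the one remaining equation that mentions M gives: times(op(times(times(op(op(Y1,Y1),3),op(op(Y1,Y1),3)),times(op(op(Y1,Y1),3),2)),empty),pair(unit,2)) =?= times(op(R,empty),pair(unit,2)).
Delete trivial equation zero =?= zero.
Decompose times/2: 3 =?= 3,  op(A,zero) =?= op(R,zero).
Delete trivial equation 3 =?= 3.
Decompose op/2: A =?= R,  zero =?= zero.
Bind A := R; no other remaining equation mentions A.
Delete trivial equation zero =?= zero.
Decompose times/2: op(times(times(op(op(Y1,Y1),3),op(op(Y1,Y1),3)),times(op(op(Y1,Y1),3),2)),empty) =?= op(R,empty),  pair(unit,2) =?= pair(unit,2).
Decompose op/2: times(times(op(op(Y1,Y1),3),op(op(Y1,Y1),3)),times(op(op(Y1,Y1),3),2)) =?= R,  empty =?= empty.
Bind R := times(times(op(op(Y1,Y1),3),op(op(Y1,Y1),3)),times(op(op(Y1,Y1),3),2)); no other remaining equation mentions R. Substituting into the earlier binding gives A := times(times(op(op(Y1,Y1),3),op(op(Y1,Y1),3)),times(op(op(Y1,Y1),3),2)).
Delete trivial equation empty =?= empty.
Delete trivial equation pair(unit,2) =?= pair(unit,2).
Bind Y1 := times(unit,3). Substituting into the earlier bindings gives M := op(op(times(unit,3),times(unit,3)),3), A := times(times(op(op(times(unit,3),times(unit,3)),3),op(op(times(unit,3),times(unit,3)),3)),times(op(op(times(unit,3),times(unit,3)),3),2)), R := times(times(op(op(times(unit,3),times(unit,3)),3),op(op(times(unit,3),times(unit,3)),3)),times(op(op(times(unit,3),times(unit,3)),3),2)).
MGU = { M ↦ op(op(times(unit,3),times(unit,3)),3), A ↦ times(times(op(op(times(unit,3),times(unit,3)),3),op(op(times(unit,3),times(unit,3)),3)),times(op(op(times(unit,3),times(unit,3)),3),2)), R ↦ times(times(op(op(times(unit,3),times(unit,3)),3),op(op(times(unit,3),times(unit,3)),3)),times(op(op(times(unit,3),times(unit,3)),3),2)), Y1 ↦ times(unit,3) }, so M ↦ op(op(times(unit,3),times(unit,3)),3).

op(op(times(unit,3),times(unit,3)),3)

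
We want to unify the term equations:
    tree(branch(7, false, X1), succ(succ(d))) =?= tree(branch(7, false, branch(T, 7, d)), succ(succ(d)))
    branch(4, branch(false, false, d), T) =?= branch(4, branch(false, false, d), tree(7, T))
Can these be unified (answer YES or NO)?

Decompose tree/2: branch(7, false, X1) =?= branch(7, false, branch(T, 7, d)),  succ(succ(d)) =?= succ(succ(d)).
Decompose branch/3: 7 =?= 7,  false =?= false,  X1 =?= branch(T, 7, d).
Delete trivial equation 7 =?= 7.
Delete trivial equation false =?= false.
Bind X1 := branch(T, 7, d); no other remaining equation mentions X1.
Delete trivial equation succ(succ(d)) =?= succ(succ(d)).
Decompose branch/3: 4 =?= 4,  branch(false, false, d) =?= branch(false, false, d),  T =?= tree(7, T).
Delete trivial equation 4 =?= 4.
Delete trivial equation branch(false, false, d) =?= branch(false, false, d).
Occurs check fails: T occurs in tree(7, T); the equation T =?= tree(7, T) has no finite solution.

NO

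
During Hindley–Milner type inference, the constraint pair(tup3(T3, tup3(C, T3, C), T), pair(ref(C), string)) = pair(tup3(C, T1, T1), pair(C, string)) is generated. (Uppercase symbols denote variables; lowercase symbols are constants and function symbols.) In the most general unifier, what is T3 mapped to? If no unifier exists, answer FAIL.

Decompose pair/2: tup3(T3, tup3(C, T3, C), T) = tup3(C, T1, T1),  pair(ref(C), string) = pair(C, string).
Decompose tup3/3: T3 = C,  tup3(C, T3, C) = T1,  T = T1.
Bind T3 := C; substituting into the one remaining equation that mentions T3 gives: tup3(C, C, C) = T1.
Bind T1 := tup3(C, C, C); substituting into the one remaining equation that mentions T1 gives: T = tup3(C, C, C).
Bind T := tup3(C, C, C); no other remaining equation mentions T.
Decompose pair/2: ref(C) = C,  string = string.
Occurs check fails: C occurs in ref(C); the equation C = ref(C) has no finite solution.

FAIL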